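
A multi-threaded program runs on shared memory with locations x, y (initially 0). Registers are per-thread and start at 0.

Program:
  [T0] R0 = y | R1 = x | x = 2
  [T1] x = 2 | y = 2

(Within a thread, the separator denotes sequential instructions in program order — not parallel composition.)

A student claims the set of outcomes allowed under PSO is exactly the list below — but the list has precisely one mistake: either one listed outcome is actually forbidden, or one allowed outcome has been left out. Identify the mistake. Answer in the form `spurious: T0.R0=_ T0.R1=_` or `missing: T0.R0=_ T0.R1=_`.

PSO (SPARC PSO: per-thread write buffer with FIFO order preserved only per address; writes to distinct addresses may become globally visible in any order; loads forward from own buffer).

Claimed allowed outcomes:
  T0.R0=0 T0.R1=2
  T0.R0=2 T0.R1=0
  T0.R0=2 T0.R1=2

missing: T0.R0=0 T0.R1=0

outcome vector order: (T0.R0,T0.R1)
under PSO → <0 0> <0 2> <2 0> <2 2>
PSO∖claimed = {<0 0>}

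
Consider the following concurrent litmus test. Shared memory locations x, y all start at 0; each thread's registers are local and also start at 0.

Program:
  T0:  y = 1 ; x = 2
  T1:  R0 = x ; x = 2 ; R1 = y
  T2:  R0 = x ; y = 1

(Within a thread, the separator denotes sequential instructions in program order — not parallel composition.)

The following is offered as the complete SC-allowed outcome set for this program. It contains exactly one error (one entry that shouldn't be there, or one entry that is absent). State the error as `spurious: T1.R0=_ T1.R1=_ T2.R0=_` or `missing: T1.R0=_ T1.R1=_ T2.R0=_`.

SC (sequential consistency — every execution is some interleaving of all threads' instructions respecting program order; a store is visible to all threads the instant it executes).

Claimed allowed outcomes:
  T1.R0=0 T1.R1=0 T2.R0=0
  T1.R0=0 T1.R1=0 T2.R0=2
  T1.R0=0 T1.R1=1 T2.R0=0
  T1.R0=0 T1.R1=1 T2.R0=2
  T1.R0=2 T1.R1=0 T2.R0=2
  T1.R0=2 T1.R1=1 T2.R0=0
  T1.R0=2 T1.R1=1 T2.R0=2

outcome vector order: (T1.R0,T1.R1,T2.R0)
[SC] allowed = {0/0/0 0/0/2 0/1/0 0/1/2 2/1/0 2/1/2}
claimed∖SC = {2/0/2}

spurious: T1.R0=2 T1.R1=0 T2.R0=2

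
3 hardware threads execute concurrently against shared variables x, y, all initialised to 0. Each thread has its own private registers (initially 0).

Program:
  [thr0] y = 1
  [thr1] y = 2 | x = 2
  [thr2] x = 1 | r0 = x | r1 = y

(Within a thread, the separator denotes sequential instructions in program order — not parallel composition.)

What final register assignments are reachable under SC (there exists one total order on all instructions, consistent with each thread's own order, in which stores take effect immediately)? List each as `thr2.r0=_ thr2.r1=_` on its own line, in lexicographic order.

thr2.r0=1 thr2.r1=0
thr2.r0=1 thr2.r1=1
thr2.r0=1 thr2.r1=2
thr2.r0=2 thr2.r1=1
thr2.r0=2 thr2.r1=2

outcome vector order: (thr2.r0,thr2.r1)
|SC outcomes| = 5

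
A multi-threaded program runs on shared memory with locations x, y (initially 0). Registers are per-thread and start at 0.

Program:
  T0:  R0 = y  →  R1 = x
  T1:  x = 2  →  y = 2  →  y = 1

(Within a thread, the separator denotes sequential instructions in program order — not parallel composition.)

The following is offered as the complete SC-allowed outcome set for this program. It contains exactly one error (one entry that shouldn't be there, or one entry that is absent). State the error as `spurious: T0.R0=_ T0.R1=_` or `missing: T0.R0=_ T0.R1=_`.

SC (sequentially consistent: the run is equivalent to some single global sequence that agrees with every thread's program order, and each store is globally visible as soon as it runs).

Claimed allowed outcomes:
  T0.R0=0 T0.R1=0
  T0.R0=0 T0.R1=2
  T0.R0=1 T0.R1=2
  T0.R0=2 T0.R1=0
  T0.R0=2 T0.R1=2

outcome vector order: (T0.R0,T0.R1)
under SC → <0 0>; <0 2>; <1 2>; <2 2>
claimed∖SC = {<2 0>}

spurious: T0.R0=2 T0.R1=0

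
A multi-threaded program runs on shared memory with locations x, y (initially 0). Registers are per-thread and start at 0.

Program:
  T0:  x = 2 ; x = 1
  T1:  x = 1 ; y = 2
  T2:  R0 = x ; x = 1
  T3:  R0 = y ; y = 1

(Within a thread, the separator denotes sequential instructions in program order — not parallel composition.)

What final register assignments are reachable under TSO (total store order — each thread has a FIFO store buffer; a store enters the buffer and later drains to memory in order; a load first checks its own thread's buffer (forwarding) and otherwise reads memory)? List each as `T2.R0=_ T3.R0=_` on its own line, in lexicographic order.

outcome vector order: (T2.R0,T3.R0)
|TSO outcomes| = 6

T2.R0=0 T3.R0=0
T2.R0=0 T3.R0=2
T2.R0=1 T3.R0=0
T2.R0=1 T3.R0=2
T2.R0=2 T3.R0=0
T2.R0=2 T3.R0=2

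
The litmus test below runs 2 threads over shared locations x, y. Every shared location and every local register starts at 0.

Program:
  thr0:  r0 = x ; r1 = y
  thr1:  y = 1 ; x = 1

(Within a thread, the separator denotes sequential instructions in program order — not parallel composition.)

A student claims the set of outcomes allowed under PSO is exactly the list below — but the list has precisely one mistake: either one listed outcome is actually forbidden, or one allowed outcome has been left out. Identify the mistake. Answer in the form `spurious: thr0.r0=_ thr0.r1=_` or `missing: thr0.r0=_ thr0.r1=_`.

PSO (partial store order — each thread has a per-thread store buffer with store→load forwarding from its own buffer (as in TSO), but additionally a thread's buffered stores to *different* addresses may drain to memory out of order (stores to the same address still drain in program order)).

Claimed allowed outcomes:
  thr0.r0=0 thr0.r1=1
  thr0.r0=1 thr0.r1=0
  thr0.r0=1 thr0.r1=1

missing: thr0.r0=0 thr0.r1=0

outcome vector order: (thr0.r0,thr0.r1)
[PSO] allowed = {0/0; 0/1; 1/0; 1/1}
PSO∖claimed = {0/0}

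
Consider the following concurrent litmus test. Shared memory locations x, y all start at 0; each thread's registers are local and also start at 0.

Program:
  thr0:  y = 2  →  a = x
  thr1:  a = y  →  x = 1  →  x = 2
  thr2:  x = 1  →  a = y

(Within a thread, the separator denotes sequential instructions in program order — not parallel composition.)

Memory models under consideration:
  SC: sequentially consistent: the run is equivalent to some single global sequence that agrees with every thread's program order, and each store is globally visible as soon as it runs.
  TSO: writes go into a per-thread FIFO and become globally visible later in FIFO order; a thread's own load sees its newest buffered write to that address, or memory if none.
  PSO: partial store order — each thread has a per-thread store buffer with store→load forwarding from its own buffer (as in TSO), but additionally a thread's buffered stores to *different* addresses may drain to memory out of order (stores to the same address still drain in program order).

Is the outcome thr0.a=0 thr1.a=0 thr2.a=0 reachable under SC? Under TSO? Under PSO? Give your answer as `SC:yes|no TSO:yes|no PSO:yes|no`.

outcome vector order: (thr0.a,thr1.a,thr2.a)
SC: 10 outcomes — {0/0/2 0/2/2 1/0/0 1/0/2 1/2/0 1/2/2 2/0/0 2/0/2 2/2/0 2/2/2}
TSO: 12 outcomes — {0/0/0 0/0/2 0/2/0 0/2/2 1/0/0 1/0/2 1/2/0 1/2/2 2/0/0 2/0/2 2/2/0 2/2/2}
PSO: 12 outcomes — {0/0/0 0/0/2 0/2/0 0/2/2 1/0/0 1/0/2 1/2/0 1/2/2 2/0/0 2/0/2 2/2/0 2/2/2}
target 0/0/0 ∈ {TSO,PSO}

SC:no TSO:yes PSO:yes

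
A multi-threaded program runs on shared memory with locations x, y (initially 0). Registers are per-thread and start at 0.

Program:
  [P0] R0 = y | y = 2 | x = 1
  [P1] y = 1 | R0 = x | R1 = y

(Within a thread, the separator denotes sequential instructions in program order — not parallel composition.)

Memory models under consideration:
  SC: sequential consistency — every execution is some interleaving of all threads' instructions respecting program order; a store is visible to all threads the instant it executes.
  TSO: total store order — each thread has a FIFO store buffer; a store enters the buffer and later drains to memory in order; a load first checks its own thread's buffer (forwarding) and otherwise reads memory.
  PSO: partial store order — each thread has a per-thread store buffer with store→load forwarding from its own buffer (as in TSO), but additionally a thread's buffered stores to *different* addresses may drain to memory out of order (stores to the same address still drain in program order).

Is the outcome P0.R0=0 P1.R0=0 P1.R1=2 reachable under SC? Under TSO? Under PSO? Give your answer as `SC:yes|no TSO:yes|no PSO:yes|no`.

outcome vector order: (P0.R0,P1.R0,P1.R1)
SC: 7 outcomes — {0/0/1 0/0/2 0/1/1 0/1/2 1/0/1 1/0/2 1/1/2}
TSO: 7 outcomes — {0/0/1 0/0/2 0/1/1 0/1/2 1/0/1 1/0/2 1/1/2}
PSO: 8 outcomes — {0/0/1 0/0/2 0/1/1 0/1/2 1/0/1 1/0/2 1/1/1 1/1/2}
target 0/0/2 ∈ {SC,TSO,PSO}

SC:yes TSO:yes PSO:yes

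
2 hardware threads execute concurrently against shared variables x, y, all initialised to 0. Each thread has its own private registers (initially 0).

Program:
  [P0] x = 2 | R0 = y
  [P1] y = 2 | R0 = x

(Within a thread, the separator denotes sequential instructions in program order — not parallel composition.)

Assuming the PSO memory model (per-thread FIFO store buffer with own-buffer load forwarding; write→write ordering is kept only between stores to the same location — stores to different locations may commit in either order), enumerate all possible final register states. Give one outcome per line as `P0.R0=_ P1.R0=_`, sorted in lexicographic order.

P0.R0=0 P1.R0=0
P0.R0=0 P1.R0=2
P0.R0=2 P1.R0=0
P0.R0=2 P1.R0=2

outcome vector order: (P0.R0,P1.R0)
|PSO outcomes| = 4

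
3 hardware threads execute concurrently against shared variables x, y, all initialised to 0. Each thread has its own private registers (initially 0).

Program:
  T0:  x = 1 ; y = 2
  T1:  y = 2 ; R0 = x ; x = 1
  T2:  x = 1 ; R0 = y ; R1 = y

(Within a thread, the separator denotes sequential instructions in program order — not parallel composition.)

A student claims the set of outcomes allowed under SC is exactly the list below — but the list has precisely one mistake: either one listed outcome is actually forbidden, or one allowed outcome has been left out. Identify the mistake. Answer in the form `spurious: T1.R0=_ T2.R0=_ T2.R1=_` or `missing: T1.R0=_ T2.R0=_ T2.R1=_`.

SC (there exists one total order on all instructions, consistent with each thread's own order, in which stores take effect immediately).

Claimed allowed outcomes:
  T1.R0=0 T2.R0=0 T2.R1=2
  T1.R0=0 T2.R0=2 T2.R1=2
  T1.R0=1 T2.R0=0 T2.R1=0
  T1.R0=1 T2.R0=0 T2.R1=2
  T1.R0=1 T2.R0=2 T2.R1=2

outcome vector order: (T1.R0,T2.R0,T2.R1)
SC (4): 0/2/2 1/0/0 1/0/2 1/2/2
claimed∖SC = {0/0/2}

spurious: T1.R0=0 T2.R0=0 T2.R1=2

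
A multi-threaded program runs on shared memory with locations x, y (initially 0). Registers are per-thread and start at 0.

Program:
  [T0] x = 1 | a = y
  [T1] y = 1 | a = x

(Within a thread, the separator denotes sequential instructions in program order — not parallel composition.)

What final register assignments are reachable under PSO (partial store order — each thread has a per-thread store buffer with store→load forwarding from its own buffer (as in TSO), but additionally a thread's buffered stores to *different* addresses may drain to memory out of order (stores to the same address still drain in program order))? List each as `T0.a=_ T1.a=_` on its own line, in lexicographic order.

T0.a=0 T1.a=0
T0.a=0 T1.a=1
T0.a=1 T1.a=0
T0.a=1 T1.a=1

outcome vector order: (T0.a,T1.a)
|PSO outcomes| = 4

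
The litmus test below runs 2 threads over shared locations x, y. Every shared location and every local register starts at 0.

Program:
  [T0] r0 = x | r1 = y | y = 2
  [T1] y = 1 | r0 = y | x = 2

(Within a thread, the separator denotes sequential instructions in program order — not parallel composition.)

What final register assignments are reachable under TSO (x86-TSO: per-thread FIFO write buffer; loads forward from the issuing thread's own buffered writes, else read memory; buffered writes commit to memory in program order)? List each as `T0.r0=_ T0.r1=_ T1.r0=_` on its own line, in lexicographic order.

T0.r0=0 T0.r1=0 T1.r0=1
T0.r0=0 T0.r1=0 T1.r0=2
T0.r0=0 T0.r1=1 T1.r0=1
T0.r0=0 T0.r1=1 T1.r0=2
T0.r0=2 T0.r1=1 T1.r0=1

outcome vector order: (T0.r0,T0.r1,T1.r0)
|TSO outcomes| = 5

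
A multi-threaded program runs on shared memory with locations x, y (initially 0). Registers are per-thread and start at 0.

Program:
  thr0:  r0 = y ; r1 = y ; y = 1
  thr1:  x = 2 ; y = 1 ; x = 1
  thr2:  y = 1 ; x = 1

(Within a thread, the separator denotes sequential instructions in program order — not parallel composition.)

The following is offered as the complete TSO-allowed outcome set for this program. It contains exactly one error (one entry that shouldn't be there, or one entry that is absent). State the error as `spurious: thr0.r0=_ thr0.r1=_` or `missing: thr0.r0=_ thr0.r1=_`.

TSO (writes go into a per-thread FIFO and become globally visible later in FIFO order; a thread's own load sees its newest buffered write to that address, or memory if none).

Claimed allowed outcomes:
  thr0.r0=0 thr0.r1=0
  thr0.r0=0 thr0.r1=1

missing: thr0.r0=1 thr0.r1=1

outcome vector order: (thr0.r0,thr0.r1)
[TSO] allowed = {<0 0>; <0 1>; <1 1>}
TSO∖claimed = {<1 1>}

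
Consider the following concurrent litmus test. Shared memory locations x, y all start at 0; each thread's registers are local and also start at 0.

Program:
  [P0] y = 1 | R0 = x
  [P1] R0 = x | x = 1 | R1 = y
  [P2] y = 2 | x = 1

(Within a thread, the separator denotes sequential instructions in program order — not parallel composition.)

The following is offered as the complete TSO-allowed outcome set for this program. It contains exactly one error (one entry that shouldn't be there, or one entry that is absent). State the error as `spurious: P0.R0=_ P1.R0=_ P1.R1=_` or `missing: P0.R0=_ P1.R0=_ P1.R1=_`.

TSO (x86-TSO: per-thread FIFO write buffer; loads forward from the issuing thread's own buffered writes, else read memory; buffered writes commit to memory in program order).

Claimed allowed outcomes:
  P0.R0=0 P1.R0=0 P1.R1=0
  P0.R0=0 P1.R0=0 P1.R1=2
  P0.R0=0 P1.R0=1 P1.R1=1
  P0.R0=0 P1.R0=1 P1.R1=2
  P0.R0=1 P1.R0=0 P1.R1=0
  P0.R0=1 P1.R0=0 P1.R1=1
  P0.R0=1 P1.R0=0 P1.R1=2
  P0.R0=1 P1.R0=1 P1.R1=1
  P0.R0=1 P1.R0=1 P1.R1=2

outcome vector order: (P0.R0,P1.R0,P1.R1)
TSO (10): (0,0,0), (0,0,1), (0,0,2), (0,1,1), (0,1,2), (1,0,0), (1,0,1), (1,0,2), (1,1,1), (1,1,2)
TSO∖claimed = {(0,0,1)}

missing: P0.R0=0 P1.R0=0 P1.R1=1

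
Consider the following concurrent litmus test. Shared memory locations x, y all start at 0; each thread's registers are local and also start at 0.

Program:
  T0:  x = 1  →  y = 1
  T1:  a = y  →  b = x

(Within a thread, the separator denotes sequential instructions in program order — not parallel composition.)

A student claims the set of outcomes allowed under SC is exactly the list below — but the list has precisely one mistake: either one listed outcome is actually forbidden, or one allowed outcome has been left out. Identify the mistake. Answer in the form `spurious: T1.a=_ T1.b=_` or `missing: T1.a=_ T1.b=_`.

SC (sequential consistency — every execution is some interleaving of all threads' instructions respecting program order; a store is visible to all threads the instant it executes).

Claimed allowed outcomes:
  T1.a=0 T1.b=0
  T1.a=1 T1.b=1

missing: T1.a=0 T1.b=1

outcome vector order: (T1.a,T1.b)
SC: 3 outcomes — {<0 0>, <0 1>, <1 1>}
SC∖claimed = {<0 1>}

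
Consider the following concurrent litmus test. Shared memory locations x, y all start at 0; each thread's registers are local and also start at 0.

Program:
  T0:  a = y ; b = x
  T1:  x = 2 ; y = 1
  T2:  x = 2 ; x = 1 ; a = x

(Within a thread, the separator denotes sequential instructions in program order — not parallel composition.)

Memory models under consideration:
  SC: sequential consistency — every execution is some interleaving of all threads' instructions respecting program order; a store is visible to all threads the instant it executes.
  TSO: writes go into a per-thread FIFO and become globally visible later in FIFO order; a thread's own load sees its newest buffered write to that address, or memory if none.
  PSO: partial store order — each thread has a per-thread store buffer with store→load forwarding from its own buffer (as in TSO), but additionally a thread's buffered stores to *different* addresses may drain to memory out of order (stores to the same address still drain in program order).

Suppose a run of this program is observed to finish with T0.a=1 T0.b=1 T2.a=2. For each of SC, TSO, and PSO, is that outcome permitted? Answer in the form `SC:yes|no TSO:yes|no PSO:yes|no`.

SC:no TSO:no PSO:yes

outcome vector order: (T0.a,T0.b,T2.a)
[SC] allowed = {<0 0 1>, <0 0 2>, <0 1 1>, <0 1 2>, <0 2 1>, <0 2 2>, <1 1 1>, <1 2 1>, <1 2 2>}
[TSO] allowed = {<0 0 1>, <0 0 2>, <0 1 1>, <0 1 2>, <0 2 1>, <0 2 2>, <1 1 1>, <1 2 1>, <1 2 2>}
[PSO] allowed = {<0 0 1>, <0 0 2>, <0 1 1>, <0 1 2>, <0 2 1>, <0 2 2>, <1 0 1>, <1 0 2>, <1 1 1>, <1 1 2>, <1 2 1>, <1 2 2>}
target <1 1 2> ∈ {PSO}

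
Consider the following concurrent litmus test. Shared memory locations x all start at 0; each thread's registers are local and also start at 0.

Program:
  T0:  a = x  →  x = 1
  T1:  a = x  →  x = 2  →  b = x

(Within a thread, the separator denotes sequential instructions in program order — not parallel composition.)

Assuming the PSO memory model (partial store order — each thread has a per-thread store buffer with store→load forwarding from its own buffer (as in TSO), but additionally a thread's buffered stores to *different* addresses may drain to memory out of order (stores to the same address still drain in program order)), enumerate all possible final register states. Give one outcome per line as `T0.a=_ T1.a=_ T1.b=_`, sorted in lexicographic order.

T0.a=0 T1.a=0 T1.b=1
T0.a=0 T1.a=0 T1.b=2
T0.a=0 T1.a=1 T1.b=2
T0.a=2 T1.a=0 T1.b=1
T0.a=2 T1.a=0 T1.b=2

outcome vector order: (T0.a,T1.a,T1.b)
|PSO outcomes| = 5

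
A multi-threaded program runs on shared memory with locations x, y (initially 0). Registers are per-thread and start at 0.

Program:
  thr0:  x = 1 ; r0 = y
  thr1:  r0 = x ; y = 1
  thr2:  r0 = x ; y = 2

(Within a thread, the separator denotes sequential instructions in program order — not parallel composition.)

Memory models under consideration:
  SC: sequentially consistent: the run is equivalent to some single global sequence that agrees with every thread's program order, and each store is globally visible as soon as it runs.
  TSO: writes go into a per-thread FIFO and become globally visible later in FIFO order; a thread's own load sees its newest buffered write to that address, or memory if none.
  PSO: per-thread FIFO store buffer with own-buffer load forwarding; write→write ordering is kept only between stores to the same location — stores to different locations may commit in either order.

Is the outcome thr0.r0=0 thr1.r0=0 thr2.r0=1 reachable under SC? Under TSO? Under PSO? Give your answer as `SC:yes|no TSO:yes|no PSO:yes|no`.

SC:yes TSO:yes PSO:yes

outcome vector order: (thr0.r0,thr1.r0,thr2.r0)
under SC → <0 0 0>, <0 0 1>, <0 1 0>, <0 1 1>, <1 0 0>, <1 0 1>, <1 1 0>, <1 1 1>, <2 0 0>, <2 0 1>, <2 1 0>, <2 1 1>
under TSO → <0 0 0>, <0 0 1>, <0 1 0>, <0 1 1>, <1 0 0>, <1 0 1>, <1 1 0>, <1 1 1>, <2 0 0>, <2 0 1>, <2 1 0>, <2 1 1>
under PSO → <0 0 0>, <0 0 1>, <0 1 0>, <0 1 1>, <1 0 0>, <1 0 1>, <1 1 0>, <1 1 1>, <2 0 0>, <2 0 1>, <2 1 0>, <2 1 1>
target <0 0 1> ∈ {SC,TSO,PSO}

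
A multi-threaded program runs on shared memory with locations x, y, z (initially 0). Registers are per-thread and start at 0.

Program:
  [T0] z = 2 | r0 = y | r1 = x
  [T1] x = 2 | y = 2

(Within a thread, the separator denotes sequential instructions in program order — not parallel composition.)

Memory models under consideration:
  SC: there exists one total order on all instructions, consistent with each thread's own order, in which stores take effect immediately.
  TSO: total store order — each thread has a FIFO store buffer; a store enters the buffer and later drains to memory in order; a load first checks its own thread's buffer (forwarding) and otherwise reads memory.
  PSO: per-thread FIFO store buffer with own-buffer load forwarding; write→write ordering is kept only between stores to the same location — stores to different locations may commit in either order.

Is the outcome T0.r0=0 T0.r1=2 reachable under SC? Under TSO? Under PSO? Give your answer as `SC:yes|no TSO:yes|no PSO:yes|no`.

SC:yes TSO:yes PSO:yes

outcome vector order: (T0.r0,T0.r1)
[SC] allowed = {0/0 0/2 2/2}
[TSO] allowed = {0/0 0/2 2/2}
[PSO] allowed = {0/0 0/2 2/0 2/2}
target 0/2 ∈ {SC,TSO,PSO}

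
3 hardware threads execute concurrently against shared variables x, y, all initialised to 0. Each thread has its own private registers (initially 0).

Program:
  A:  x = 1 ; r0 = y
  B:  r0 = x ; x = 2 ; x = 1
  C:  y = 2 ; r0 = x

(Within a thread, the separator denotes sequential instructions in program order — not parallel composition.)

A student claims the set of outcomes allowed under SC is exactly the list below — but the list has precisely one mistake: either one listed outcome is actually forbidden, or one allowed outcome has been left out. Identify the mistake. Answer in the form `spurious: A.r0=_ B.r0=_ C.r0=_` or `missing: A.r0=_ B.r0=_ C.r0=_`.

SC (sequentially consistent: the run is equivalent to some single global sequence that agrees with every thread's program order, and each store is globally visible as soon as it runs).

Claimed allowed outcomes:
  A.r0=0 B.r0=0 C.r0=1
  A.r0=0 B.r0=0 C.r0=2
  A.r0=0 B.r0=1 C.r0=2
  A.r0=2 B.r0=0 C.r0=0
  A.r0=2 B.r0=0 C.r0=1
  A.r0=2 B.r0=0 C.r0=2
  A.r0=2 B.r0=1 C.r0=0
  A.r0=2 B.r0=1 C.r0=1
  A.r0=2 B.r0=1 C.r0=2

missing: A.r0=0 B.r0=1 C.r0=1

outcome vector order: (A.r0,B.r0,C.r0)
under SC → 0/0/1; 0/0/2; 0/1/1; 0/1/2; 2/0/0; 2/0/1; 2/0/2; 2/1/0; 2/1/1; 2/1/2
SC∖claimed = {0/1/1}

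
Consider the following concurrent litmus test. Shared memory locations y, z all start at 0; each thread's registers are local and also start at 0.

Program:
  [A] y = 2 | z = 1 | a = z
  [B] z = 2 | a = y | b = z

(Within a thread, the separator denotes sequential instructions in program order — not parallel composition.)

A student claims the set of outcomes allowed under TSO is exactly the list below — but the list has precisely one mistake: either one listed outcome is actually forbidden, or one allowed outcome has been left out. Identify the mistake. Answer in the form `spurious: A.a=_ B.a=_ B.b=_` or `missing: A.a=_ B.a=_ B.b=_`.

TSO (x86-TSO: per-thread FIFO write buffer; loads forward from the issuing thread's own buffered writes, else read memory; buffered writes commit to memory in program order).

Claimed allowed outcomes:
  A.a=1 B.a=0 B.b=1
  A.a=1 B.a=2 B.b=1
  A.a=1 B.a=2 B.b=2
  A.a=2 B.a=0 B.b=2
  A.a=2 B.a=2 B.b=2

outcome vector order: (A.a,B.a,B.b)
TSO: 6 outcomes — {(1,0,1) (1,0,2) (1,2,1) (1,2,2) (2,0,2) (2,2,2)}
TSO∖claimed = {(1,0,2)}

missing: A.a=1 B.a=0 B.b=2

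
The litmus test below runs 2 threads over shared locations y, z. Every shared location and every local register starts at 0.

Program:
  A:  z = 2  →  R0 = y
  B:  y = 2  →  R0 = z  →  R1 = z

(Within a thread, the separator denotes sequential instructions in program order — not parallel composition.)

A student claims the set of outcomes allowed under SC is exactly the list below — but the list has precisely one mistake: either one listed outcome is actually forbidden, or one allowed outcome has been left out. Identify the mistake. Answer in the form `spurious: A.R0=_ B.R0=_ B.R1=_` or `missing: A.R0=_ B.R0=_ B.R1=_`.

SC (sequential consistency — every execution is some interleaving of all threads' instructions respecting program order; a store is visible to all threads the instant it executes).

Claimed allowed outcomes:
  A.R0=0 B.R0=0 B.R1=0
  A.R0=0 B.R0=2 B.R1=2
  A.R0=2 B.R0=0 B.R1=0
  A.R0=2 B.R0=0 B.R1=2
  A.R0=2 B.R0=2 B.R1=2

spurious: A.R0=0 B.R0=0 B.R1=0

outcome vector order: (A.R0,B.R0,B.R1)
under SC → (0,2,2); (2,0,0); (2,0,2); (2,2,2)
claimed∖SC = {(0,0,0)}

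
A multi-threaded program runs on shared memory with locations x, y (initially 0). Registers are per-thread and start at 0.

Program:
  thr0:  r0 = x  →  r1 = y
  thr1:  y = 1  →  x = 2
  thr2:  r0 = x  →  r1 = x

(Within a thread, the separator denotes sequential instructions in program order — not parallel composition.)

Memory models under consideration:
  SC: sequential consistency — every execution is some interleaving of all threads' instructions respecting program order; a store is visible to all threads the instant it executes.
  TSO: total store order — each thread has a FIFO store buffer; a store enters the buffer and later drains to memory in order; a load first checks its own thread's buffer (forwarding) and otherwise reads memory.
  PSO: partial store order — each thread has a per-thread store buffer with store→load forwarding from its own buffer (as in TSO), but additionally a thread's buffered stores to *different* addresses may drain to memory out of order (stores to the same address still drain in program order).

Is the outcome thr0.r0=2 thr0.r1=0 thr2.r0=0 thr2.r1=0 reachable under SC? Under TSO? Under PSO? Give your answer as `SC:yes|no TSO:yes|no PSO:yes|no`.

SC:no TSO:no PSO:yes

outcome vector order: (thr0.r0,thr0.r1,thr2.r0,thr2.r1)
[SC] allowed = {<0 0 0 0>; <0 0 0 2>; <0 0 2 2>; <0 1 0 0>; <0 1 0 2>; <0 1 2 2>; <2 1 0 0>; <2 1 0 2>; <2 1 2 2>}
[TSO] allowed = {<0 0 0 0>; <0 0 0 2>; <0 0 2 2>; <0 1 0 0>; <0 1 0 2>; <0 1 2 2>; <2 1 0 0>; <2 1 0 2>; <2 1 2 2>}
[PSO] allowed = {<0 0 0 0>; <0 0 0 2>; <0 0 2 2>; <0 1 0 0>; <0 1 0 2>; <0 1 2 2>; <2 0 0 0>; <2 0 0 2>; <2 0 2 2>; <2 1 0 0>; <2 1 0 2>; <2 1 2 2>}
target <2 0 0 0> ∈ {PSO}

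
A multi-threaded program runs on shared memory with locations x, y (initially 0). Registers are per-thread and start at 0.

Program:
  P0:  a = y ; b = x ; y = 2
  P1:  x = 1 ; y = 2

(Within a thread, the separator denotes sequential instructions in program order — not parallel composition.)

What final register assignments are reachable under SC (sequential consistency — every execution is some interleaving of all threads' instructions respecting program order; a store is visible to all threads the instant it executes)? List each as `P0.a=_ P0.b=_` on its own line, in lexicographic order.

P0.a=0 P0.b=0
P0.a=0 P0.b=1
P0.a=2 P0.b=1

outcome vector order: (P0.a,P0.b)
|SC outcomes| = 3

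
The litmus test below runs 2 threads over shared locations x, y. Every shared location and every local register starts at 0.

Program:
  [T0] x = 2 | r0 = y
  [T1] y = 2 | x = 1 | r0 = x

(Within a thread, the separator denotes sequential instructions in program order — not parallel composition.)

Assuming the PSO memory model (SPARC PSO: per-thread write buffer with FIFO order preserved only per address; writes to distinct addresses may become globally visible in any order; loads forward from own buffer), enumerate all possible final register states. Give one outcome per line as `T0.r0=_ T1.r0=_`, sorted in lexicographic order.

outcome vector order: (T0.r0,T1.r0)
|PSO outcomes| = 4

T0.r0=0 T1.r0=1
T0.r0=0 T1.r0=2
T0.r0=2 T1.r0=1
T0.r0=2 T1.r0=2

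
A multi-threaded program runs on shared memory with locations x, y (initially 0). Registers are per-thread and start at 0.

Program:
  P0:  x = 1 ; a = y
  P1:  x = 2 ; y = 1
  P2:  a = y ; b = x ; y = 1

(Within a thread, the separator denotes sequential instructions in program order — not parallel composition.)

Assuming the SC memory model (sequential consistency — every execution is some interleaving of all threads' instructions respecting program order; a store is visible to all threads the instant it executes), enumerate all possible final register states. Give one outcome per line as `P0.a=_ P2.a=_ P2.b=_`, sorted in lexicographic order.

P0.a=0 P2.a=0 P2.b=0
P0.a=0 P2.a=0 P2.b=1
P0.a=0 P2.a=0 P2.b=2
P0.a=0 P2.a=1 P2.b=1
P0.a=0 P2.a=1 P2.b=2
P0.a=1 P2.a=0 P2.b=0
P0.a=1 P2.a=0 P2.b=1
P0.a=1 P2.a=0 P2.b=2
P0.a=1 P2.a=1 P2.b=1
P0.a=1 P2.a=1 P2.b=2

outcome vector order: (P0.a,P2.a,P2.b)
|SC outcomes| = 10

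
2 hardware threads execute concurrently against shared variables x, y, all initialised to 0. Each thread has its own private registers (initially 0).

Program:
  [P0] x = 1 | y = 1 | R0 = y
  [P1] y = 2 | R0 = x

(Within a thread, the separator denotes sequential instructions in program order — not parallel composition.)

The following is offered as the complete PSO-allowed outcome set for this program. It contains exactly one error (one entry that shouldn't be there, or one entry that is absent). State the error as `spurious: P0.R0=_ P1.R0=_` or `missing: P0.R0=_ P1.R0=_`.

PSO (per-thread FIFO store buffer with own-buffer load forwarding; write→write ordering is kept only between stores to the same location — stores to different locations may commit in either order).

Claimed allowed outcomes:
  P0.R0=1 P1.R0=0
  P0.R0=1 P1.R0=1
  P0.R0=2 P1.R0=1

missing: P0.R0=2 P1.R0=0

outcome vector order: (P0.R0,P1.R0)
[PSO] allowed = {10; 11; 20; 21}
PSO∖claimed = {20}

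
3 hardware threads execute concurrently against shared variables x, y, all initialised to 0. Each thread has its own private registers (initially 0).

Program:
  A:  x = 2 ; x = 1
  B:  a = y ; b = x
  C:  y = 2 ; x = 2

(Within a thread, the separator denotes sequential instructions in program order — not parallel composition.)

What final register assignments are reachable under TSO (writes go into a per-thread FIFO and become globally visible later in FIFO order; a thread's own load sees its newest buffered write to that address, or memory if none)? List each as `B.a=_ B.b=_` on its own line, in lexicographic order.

outcome vector order: (B.a,B.b)
|TSO outcomes| = 6

B.a=0 B.b=0
B.a=0 B.b=1
B.a=0 B.b=2
B.a=2 B.b=0
B.a=2 B.b=1
B.a=2 B.b=2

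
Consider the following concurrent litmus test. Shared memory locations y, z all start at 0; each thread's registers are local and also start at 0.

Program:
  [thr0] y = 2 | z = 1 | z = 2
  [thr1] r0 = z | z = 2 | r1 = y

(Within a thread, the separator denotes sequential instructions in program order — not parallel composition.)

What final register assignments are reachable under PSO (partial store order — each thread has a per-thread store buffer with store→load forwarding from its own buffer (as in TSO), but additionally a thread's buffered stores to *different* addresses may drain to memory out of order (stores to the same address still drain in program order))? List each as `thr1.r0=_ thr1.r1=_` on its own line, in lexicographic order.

outcome vector order: (thr1.r0,thr1.r1)
|PSO outcomes| = 6

thr1.r0=0 thr1.r1=0
thr1.r0=0 thr1.r1=2
thr1.r0=1 thr1.r1=0
thr1.r0=1 thr1.r1=2
thr1.r0=2 thr1.r1=0
thr1.r0=2 thr1.r1=2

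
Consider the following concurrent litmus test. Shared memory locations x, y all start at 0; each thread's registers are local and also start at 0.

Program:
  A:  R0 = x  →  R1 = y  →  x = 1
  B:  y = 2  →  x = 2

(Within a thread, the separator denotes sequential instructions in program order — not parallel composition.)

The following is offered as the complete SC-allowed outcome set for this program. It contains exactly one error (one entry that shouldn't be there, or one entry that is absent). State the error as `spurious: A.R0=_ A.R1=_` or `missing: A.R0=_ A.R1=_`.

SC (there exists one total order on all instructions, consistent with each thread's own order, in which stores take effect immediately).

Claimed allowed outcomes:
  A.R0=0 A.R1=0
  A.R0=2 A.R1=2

missing: A.R0=0 A.R1=2

outcome vector order: (A.R0,A.R1)
SC (3): (0,0); (0,2); (2,2)
SC∖claimed = {(0,2)}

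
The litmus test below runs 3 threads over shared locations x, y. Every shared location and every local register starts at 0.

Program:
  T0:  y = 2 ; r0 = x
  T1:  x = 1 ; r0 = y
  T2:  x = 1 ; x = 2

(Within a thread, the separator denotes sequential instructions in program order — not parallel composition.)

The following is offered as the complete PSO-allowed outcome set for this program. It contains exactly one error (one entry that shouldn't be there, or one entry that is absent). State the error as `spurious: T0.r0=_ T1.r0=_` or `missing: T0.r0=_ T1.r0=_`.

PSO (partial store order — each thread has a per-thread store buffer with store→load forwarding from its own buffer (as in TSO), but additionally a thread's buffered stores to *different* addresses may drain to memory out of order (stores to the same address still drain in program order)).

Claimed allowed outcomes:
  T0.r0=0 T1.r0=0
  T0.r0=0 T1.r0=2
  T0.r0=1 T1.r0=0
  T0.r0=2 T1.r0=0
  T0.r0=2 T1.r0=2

outcome vector order: (T0.r0,T1.r0)
PSO (6): (0,0), (0,2), (1,0), (1,2), (2,0), (2,2)
PSO∖claimed = {(1,2)}

missing: T0.r0=1 T1.r0=2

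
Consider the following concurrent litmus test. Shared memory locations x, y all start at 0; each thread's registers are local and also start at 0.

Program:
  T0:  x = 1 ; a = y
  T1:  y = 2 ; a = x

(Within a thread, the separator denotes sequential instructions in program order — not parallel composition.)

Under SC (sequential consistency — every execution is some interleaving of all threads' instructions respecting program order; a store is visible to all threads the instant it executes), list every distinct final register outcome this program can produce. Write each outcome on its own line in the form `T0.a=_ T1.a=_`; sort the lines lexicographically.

outcome vector order: (T0.a,T1.a)
|SC outcomes| = 3

T0.a=0 T1.a=1
T0.a=2 T1.a=0
T0.a=2 T1.a=1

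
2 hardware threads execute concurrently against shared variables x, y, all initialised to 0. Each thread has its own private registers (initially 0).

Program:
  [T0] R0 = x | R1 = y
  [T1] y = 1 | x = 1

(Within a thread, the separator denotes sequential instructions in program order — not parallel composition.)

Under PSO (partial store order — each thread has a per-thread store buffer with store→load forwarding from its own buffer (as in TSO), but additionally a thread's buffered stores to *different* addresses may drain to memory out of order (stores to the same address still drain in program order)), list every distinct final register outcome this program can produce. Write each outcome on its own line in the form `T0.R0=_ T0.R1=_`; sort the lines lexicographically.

T0.R0=0 T0.R1=0
T0.R0=0 T0.R1=1
T0.R0=1 T0.R1=0
T0.R0=1 T0.R1=1

outcome vector order: (T0.R0,T0.R1)
|PSO outcomes| = 4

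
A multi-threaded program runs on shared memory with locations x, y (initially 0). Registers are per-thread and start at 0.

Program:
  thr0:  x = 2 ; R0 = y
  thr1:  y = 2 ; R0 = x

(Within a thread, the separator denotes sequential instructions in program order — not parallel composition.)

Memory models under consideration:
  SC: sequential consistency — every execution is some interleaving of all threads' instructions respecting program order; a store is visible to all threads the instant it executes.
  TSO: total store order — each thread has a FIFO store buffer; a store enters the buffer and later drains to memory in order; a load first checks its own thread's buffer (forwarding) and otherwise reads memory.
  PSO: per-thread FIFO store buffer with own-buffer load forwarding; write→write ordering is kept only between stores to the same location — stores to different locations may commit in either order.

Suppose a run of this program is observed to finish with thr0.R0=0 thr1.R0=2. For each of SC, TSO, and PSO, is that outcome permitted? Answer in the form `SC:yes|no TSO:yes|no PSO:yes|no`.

SC:yes TSO:yes PSO:yes

outcome vector order: (thr0.R0,thr1.R0)
under SC → 0/2 2/0 2/2
under TSO → 0/0 0/2 2/0 2/2
under PSO → 0/0 0/2 2/0 2/2
target 0/2 ∈ {SC,TSO,PSO}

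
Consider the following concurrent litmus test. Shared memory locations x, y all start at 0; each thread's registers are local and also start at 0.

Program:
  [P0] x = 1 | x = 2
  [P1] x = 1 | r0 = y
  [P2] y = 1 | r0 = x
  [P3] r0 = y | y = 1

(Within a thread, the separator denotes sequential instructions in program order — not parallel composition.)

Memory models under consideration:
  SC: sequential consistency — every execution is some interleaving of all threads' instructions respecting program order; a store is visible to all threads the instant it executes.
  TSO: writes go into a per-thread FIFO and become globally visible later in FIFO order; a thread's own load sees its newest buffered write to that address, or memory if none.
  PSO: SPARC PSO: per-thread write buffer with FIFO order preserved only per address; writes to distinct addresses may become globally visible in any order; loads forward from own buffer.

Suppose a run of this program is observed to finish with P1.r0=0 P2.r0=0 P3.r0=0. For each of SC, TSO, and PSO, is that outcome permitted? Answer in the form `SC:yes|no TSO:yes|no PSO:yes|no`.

outcome vector order: (P1.r0,P2.r0,P3.r0)
under SC → <0 1 0> <0 1 1> <0 2 0> <0 2 1> <1 0 0> <1 0 1> <1 1 0> <1 1 1> <1 2 0> <1 2 1>
under TSO → <0 0 0> <0 0 1> <0 1 0> <0 1 1> <0 2 0> <0 2 1> <1 0 0> <1 0 1> <1 1 0> <1 1 1> <1 2 0> <1 2 1>
under PSO → <0 0 0> <0 0 1> <0 1 0> <0 1 1> <0 2 0> <0 2 1> <1 0 0> <1 0 1> <1 1 0> <1 1 1> <1 2 0> <1 2 1>
target <0 0 0> ∈ {TSO,PSO}

SC:no TSO:yes PSO:yes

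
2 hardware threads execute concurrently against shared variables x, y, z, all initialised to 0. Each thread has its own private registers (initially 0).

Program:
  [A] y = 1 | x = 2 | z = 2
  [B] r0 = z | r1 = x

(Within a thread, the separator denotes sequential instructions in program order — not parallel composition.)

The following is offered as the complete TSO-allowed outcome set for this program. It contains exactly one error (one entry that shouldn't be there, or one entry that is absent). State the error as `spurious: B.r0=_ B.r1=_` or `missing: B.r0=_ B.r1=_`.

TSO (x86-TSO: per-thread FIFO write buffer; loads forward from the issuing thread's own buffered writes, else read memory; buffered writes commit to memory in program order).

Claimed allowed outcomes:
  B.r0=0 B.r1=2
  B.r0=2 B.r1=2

missing: B.r0=0 B.r1=0

outcome vector order: (B.r0,B.r1)
TSO: 3 outcomes — {00 02 22}
TSO∖claimed = {00}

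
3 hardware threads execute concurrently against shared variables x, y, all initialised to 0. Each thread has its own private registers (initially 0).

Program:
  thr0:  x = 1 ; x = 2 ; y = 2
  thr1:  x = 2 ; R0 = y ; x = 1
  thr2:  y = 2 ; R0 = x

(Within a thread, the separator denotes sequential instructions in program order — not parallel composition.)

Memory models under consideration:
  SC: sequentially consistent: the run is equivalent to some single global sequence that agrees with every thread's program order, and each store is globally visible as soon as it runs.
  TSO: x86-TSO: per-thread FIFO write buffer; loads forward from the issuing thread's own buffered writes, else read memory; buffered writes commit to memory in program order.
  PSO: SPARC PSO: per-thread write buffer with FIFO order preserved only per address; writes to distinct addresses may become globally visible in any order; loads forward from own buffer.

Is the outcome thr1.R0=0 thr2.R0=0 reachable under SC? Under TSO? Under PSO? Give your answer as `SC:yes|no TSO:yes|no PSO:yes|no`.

outcome vector order: (thr1.R0,thr2.R0)
SC: 5 outcomes — {(0,1), (0,2), (2,0), (2,1), (2,2)}
TSO: 6 outcomes — {(0,0), (0,1), (0,2), (2,0), (2,1), (2,2)}
PSO: 6 outcomes — {(0,0), (0,1), (0,2), (2,0), (2,1), (2,2)}
target (0,0) ∈ {TSO,PSO}

SC:no TSO:yes PSO:yes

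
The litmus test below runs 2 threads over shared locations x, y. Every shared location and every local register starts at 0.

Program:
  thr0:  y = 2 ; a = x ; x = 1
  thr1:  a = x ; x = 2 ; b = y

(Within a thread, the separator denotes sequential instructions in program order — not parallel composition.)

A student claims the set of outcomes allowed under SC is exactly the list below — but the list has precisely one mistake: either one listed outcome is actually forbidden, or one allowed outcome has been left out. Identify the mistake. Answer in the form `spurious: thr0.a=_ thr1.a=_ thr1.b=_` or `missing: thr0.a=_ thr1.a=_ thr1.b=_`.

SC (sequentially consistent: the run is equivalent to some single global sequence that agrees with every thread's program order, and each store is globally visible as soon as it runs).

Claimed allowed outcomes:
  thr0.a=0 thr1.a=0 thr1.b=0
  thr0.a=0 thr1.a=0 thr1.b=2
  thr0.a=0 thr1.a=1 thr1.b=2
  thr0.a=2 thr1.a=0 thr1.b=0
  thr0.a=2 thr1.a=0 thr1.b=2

spurious: thr0.a=0 thr1.a=0 thr1.b=0

outcome vector order: (thr0.a,thr1.a,thr1.b)
SC: 4 outcomes — {<0 0 2>; <0 1 2>; <2 0 0>; <2 0 2>}
claimed∖SC = {<0 0 0>}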